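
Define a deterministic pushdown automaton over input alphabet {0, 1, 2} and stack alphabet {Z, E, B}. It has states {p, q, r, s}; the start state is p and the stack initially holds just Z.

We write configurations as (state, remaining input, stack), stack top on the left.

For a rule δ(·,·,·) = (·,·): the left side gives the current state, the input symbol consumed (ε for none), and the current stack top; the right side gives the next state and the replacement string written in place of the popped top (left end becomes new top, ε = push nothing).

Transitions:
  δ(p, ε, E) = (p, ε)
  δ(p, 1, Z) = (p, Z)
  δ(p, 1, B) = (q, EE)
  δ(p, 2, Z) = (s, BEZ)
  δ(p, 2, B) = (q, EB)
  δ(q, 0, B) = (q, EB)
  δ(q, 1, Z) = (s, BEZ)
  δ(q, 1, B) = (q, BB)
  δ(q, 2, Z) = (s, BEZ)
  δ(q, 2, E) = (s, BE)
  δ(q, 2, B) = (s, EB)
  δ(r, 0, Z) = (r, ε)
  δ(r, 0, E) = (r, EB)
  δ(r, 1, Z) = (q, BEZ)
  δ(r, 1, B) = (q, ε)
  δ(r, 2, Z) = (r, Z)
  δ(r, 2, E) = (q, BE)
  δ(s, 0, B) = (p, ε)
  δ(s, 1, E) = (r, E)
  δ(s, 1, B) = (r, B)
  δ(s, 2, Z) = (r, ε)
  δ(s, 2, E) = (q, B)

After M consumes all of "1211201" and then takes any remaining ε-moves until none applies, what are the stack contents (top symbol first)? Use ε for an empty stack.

(p, 1211201, Z) ⊢ (p, 211201, Z) ⊢ (s, 11201, BEZ) ⊢ (r, 1201, BEZ) ⊢ (q, 201, EZ) ⊢ (s, 01, BEZ) ⊢ (p, 1, EZ) ⊢ (p, 1, Z) ⊢ (p, ε, Z)
All input consumed in state p with stack Z.

Z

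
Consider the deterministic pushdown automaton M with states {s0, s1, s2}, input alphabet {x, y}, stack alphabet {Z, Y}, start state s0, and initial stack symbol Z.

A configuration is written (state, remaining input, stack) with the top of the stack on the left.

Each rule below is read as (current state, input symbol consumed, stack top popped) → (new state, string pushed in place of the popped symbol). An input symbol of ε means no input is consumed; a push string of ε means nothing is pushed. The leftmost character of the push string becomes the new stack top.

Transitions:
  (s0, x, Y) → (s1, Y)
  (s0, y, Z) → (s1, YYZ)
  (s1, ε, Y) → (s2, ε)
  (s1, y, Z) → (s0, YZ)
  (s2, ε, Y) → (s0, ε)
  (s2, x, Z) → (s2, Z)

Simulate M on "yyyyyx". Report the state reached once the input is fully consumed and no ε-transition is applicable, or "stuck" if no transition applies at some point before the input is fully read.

stuck

(s0, yyyyyx, Z)
  read y, top Z: go to s1, push YYZ → (s1, yyyyx, YYZ)
  ε-move, top Y: go to s2, push ε → (s2, yyyyx, YZ)
  ε-move, top Y: go to s0, push ε → (s0, yyyyx, Z)
  read y, top Z: go to s1, push YYZ → (s1, yyyx, YYZ)
  ε-move, top Y: go to s2, push ε → (s2, yyyx, YZ)
  ε-move, top Y: go to s0, push ε → (s0, yyyx, Z)
  read y, top Z: go to s1, push YYZ → (s1, yyx, YYZ)
  ε-move, top Y: go to s2, push ε → (s2, yyx, YZ)
  ε-move, top Y: go to s0, push ε → (s0, yyx, Z)
  read y, top Z: go to s1, push YYZ → (s1, yx, YYZ)
  ε-move, top Y: go to s2, push ε → (s2, yx, YZ)
  ε-move, top Y: go to s0, push ε → (s0, yx, Z)
  read y, top Z: go to s1, push YYZ → (s1, x, YYZ)
  ε-move, top Y: go to s2, push ε → (s2, x, YZ)
  ε-move, top Y: go to s0, push ε → (s0, x, Z)
No transition for (s0, x, top Z); M blocks with input x remaining.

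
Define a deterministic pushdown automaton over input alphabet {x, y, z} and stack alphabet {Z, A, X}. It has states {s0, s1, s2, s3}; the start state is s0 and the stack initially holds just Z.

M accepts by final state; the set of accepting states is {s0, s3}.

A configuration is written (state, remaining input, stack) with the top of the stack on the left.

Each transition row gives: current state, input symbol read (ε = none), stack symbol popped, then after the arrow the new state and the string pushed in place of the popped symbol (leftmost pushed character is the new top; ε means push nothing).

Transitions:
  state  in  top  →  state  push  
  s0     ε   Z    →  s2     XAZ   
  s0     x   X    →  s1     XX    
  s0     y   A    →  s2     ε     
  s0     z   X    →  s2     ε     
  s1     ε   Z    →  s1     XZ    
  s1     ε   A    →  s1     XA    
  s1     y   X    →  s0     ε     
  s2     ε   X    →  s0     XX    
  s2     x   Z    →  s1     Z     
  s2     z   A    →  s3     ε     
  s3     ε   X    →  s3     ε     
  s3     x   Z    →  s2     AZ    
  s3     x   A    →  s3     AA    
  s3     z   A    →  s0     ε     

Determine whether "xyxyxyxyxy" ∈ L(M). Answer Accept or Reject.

(s0, xyxyxyxyxy, Z)
  ε-move, top Z: go to s2, push XAZ → (s2, xyxyxyxyxy, XAZ)
  ε-move, top X: go to s0, push XX → (s0, xyxyxyxyxy, XXAZ)
  read x, top X: go to s1, push XX → (s1, yxyxyxyxy, XXXAZ)
  read y, top X: go to s0, push ε → (s0, xyxyxyxy, XXAZ)
  read x, top X: go to s1, push XX → (s1, yxyxyxy, XXXAZ)
  read y, top X: go to s0, push ε → (s0, xyxyxy, XXAZ)
  read x, top X: go to s1, push XX → (s1, yxyxy, XXXAZ)
  read y, top X: go to s0, push ε → (s0, xyxy, XXAZ)
  read x, top X: go to s1, push XX → (s1, yxy, XXXAZ)
  read y, top X: go to s0, push ε → (s0, xy, XXAZ)
  read x, top X: go to s1, push XX → (s1, y, XXXAZ)
  read y, top X: go to s0, push ε → (s0, ε, XXAZ)
All input consumed; state s0 ∈ F.

Accept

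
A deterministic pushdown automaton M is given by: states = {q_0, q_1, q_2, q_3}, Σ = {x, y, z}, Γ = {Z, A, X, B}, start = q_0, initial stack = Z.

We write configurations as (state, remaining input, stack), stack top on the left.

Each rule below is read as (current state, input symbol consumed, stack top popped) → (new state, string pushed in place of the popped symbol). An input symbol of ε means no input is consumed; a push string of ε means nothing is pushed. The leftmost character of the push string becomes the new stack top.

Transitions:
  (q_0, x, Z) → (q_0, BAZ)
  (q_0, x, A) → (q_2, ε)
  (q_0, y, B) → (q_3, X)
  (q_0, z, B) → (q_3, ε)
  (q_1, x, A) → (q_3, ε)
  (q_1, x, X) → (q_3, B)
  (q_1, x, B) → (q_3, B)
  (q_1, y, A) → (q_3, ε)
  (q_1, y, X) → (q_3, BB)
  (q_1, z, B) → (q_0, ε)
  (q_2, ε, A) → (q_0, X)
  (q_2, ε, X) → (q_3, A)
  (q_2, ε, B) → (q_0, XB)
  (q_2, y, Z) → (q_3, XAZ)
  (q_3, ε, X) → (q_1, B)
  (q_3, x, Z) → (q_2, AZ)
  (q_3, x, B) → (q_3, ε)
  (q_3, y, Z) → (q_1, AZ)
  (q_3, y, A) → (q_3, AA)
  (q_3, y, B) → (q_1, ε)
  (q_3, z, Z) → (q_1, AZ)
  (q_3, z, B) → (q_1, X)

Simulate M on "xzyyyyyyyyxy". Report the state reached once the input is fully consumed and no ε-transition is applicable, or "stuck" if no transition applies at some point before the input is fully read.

(q_0, xzyyyyyyyyxy, Z)
  read x, top Z: go to q_0, push BAZ → (q_0, zyyyyyyyyxy, BAZ)
  read z, top B: go to q_3, push ε → (q_3, yyyyyyyyxy, AZ)
  read y, top A: go to q_3, push AA → (q_3, yyyyyyyxy, AAZ)
  read y, top A: go to q_3, push AA → (q_3, yyyyyyxy, AAAZ)
  read y, top A: go to q_3, push AA → (q_3, yyyyyxy, AAAAZ)
  read y, top A: go to q_3, push AA → (q_3, yyyyxy, AAAAAZ)
  read y, top A: go to q_3, push AA → (q_3, yyyxy, AAAAAAZ)
  read y, top A: go to q_3, push AA → (q_3, yyxy, AAAAAAAZ)
  read y, top A: go to q_3, push AA → (q_3, yxy, AAAAAAAAZ)
  read y, top A: go to q_3, push AA → (q_3, xy, AAAAAAAAAZ)
No transition for (q_3, x, top A); M blocks with input xy remaining.

stuck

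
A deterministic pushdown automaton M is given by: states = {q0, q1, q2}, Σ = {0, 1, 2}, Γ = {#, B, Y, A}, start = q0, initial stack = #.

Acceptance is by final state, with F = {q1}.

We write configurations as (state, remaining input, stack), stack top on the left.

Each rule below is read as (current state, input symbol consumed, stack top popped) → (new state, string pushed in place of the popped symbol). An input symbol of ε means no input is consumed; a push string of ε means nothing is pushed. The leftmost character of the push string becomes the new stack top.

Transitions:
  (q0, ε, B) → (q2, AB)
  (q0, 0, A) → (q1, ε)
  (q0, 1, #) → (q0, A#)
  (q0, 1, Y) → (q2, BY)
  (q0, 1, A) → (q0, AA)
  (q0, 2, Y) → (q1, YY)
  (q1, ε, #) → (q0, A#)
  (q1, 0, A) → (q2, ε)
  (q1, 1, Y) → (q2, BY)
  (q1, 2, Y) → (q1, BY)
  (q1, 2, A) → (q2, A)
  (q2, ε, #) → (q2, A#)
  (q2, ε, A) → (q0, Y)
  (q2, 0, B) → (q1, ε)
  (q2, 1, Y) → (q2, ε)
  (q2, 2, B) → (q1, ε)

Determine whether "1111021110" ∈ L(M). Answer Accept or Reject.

(q0, 1111021110, #)
  read 1, top #: go to q0, push A# → (q0, 111021110, A#)
  read 1, top A: go to q0, push AA → (q0, 11021110, AA#)
  read 1, top A: go to q0, push AA → (q0, 1021110, AAA#)
  read 1, top A: go to q0, push AA → (q0, 021110, AAAA#)
  read 0, top A: go to q1, push ε → (q1, 21110, AAA#)
  read 2, top A: go to q2, push A → (q2, 1110, AAA#)
  ε-move, top A: go to q0, push Y → (q0, 1110, YAA#)
  read 1, top Y: go to q2, push BY → (q2, 110, BYAA#)
No transition applies at (q2, 110, BYAA#); input not fully consumed.

Reject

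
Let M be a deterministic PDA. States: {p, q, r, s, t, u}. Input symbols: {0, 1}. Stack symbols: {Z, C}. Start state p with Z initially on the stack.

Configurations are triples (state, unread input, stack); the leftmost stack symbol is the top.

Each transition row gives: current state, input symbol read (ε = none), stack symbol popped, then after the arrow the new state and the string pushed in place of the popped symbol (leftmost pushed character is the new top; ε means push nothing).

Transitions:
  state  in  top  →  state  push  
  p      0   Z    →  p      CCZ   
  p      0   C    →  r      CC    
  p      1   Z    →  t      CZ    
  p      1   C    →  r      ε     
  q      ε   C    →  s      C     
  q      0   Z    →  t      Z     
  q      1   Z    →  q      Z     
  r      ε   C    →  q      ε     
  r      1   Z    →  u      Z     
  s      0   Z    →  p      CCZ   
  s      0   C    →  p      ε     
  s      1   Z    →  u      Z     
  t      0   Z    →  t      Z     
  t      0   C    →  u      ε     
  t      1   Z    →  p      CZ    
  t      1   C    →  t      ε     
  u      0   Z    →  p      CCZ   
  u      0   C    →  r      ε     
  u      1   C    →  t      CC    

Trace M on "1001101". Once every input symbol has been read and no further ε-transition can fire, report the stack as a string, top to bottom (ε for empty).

(p, 1001101, Z)
  read 1, top Z: go to t, push CZ → (t, 001101, CZ)
  read 0, top C: go to u, push ε → (u, 01101, Z)
  read 0, top Z: go to p, push CCZ → (p, 1101, CCZ)
  read 1, top C: go to r, push ε → (r, 101, CZ)
  ε-move, top C: go to q, push ε → (q, 101, Z)
  read 1, top Z: go to q, push Z → (q, 01, Z)
  read 0, top Z: go to t, push Z → (t, 1, Z)
  read 1, top Z: go to p, push CZ → (p, ε, CZ)
All input consumed in state p with stack CZ.

CZ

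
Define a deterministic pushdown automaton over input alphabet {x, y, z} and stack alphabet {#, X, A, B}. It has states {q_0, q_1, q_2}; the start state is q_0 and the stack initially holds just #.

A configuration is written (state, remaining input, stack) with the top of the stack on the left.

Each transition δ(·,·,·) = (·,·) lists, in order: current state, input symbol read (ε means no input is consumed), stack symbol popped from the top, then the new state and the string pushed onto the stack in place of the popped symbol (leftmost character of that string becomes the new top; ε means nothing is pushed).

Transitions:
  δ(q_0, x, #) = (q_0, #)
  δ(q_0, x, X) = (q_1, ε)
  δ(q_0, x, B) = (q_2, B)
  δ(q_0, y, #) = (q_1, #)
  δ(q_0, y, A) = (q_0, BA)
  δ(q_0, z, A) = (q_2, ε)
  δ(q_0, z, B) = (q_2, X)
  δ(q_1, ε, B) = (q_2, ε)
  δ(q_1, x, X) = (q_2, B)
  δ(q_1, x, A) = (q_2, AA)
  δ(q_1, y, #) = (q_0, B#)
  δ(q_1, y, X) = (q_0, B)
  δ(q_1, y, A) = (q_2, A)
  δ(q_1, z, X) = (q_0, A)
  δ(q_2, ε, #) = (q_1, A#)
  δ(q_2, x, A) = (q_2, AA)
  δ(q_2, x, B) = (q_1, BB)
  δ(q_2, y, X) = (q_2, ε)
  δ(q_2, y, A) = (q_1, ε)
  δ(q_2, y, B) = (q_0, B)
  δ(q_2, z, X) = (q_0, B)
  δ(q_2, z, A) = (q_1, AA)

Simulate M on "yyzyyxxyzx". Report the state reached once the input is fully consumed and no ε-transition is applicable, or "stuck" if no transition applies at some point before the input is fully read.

stuck

(q_0, yyzyyxxyzx, #)
  read y, top #: go to q_1, push # → (q_1, yzyyxxyzx, #)
  read y, top #: go to q_0, push B# → (q_0, zyyxxyzx, B#)
  read z, top B: go to q_2, push X → (q_2, yyxxyzx, X#)
  read y, top X: go to q_2, push ε → (q_2, yxxyzx, #)
  ε-move, top #: go to q_1, push A# → (q_1, yxxyzx, A#)
  read y, top A: go to q_2, push A → (q_2, xxyzx, A#)
  read x, top A: go to q_2, push AA → (q_2, xyzx, AA#)
  read x, top A: go to q_2, push AA → (q_2, yzx, AAA#)
  read y, top A: go to q_1, push ε → (q_1, zx, AA#)
No transition for (q_1, z, top A); M blocks with input zx remaining.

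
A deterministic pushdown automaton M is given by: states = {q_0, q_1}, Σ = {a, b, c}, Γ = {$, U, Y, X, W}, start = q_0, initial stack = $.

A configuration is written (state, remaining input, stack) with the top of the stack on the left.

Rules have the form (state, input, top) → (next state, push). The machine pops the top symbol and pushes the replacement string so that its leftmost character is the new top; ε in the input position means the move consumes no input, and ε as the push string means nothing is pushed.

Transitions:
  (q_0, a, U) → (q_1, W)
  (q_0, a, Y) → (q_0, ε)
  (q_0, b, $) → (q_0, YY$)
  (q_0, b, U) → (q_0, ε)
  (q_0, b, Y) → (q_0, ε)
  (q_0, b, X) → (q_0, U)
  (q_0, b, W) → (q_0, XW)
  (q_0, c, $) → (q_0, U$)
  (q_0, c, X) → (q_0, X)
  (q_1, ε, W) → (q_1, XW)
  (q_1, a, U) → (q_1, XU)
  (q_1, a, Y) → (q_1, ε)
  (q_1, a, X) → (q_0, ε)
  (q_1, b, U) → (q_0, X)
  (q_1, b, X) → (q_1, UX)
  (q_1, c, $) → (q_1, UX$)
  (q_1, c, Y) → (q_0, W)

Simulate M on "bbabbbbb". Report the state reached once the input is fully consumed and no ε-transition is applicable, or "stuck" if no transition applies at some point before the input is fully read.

(q_0, bbabbbbb, $) ⊢ (q_0, babbbbb, YY$) ⊢ (q_0, abbbbb, Y$) ⊢ (q_0, bbbbb, $) ⊢ (q_0, bbbb, YY$) ⊢ (q_0, bbb, Y$) ⊢ (q_0, bb, $) ⊢ (q_0, b, YY$) ⊢ (q_0, ε, Y$)
All input consumed; M is in state q_0.

q_0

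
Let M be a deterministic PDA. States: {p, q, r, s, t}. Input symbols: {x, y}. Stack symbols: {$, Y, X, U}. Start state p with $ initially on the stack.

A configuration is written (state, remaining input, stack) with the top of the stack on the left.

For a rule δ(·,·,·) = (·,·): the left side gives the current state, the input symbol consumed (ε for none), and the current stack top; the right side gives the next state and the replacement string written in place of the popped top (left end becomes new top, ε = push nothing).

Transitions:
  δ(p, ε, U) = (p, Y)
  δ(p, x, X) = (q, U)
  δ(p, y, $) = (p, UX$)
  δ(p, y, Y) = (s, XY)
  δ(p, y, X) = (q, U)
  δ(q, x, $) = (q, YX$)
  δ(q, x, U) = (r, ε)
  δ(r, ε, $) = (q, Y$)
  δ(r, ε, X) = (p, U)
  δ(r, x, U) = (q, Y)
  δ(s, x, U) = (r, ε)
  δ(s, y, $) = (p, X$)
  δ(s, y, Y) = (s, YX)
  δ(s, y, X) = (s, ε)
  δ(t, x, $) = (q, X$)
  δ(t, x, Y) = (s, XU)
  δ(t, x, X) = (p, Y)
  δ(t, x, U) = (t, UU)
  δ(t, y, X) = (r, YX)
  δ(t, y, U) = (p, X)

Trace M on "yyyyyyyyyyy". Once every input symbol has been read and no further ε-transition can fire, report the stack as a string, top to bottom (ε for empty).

YXXXXXXXXX$

(p, yyyyyyyyyyy, $) ⊢ (p, yyyyyyyyyy, UX$) ⊢ (p, yyyyyyyyyy, YX$) ⊢ (s, yyyyyyyyy, XYX$) ⊢ (s, yyyyyyyy, YX$) ⊢ (s, yyyyyyy, YXX$) ⊢ (s, yyyyyy, YXXX$) ⊢ (s, yyyyy, YXXXX$) ⊢ (s, yyyy, YXXXXX$) ⊢ (s, yyy, YXXXXXX$) ⊢ (s, yy, YXXXXXXX$) ⊢ (s, y, YXXXXXXXX$) ⊢ (s, ε, YXXXXXXXXX$)
All input consumed in state s with stack YXXXXXXXXX$.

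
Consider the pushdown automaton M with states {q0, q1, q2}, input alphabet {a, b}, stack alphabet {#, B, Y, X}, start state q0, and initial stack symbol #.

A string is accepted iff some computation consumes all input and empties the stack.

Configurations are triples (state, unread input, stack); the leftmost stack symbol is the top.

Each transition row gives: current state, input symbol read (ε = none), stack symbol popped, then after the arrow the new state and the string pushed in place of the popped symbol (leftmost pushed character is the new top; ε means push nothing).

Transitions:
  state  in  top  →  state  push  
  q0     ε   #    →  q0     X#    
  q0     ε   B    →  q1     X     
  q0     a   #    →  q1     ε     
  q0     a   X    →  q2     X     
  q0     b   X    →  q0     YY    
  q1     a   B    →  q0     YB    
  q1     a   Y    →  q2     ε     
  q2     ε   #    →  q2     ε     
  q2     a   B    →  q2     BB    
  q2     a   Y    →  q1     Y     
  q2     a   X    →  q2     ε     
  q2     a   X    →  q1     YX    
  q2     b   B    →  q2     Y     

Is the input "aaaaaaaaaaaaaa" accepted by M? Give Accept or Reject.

Accept

One accepting computation: (q0, aaaaaaaaaaaaaa, #) ⊢ (q0, aaaaaaaaaaaaaa, X#) ⊢ (q2, aaaaaaaaaaaaa, X#) ⊢ (q1, aaaaaaaaaaaa, YX#) ⊢ (q2, aaaaaaaaaaa, X#) ⊢ (q1, aaaaaaaaaa, YX#) ⊢ (q2, aaaaaaaaa, X#) ⊢ (q1, aaaaaaaa, YX#) ⊢ (q2, aaaaaaa, X#) ⊢ (q1, aaaaaa, YX#) ⊢ (q2, aaaaa, X#) ⊢ (q1, aaaa, YX#) ⊢ (q2, aaa, X#) ⊢ (q1, aa, YX#) ⊢ (q2, a, X#) ⊢ (q2, ε, #) ⊢ (q2, ε, ε)
All input consumed and the stack is empty.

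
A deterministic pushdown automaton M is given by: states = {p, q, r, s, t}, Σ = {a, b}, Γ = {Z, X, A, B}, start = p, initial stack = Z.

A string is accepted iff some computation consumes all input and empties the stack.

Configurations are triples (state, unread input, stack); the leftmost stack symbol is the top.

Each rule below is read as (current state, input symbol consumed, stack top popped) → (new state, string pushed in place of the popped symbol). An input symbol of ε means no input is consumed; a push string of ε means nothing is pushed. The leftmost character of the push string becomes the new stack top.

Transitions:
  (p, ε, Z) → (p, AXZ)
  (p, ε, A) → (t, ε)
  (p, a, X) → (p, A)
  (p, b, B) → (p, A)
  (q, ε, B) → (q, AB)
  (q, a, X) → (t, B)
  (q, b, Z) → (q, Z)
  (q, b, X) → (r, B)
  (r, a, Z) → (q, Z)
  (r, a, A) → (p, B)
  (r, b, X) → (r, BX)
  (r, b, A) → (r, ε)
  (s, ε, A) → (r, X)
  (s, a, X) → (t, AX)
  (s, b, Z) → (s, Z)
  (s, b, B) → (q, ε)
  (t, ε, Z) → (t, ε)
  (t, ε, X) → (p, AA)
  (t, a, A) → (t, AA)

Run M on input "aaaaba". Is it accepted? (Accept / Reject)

(p, aaaaba, Z) ⊢ (p, aaaaba, AXZ) ⊢ (t, aaaaba, XZ) ⊢ (p, aaaaba, AAZ) ⊢ (t, aaaaba, AZ) ⊢ (t, aaaba, AAZ) ⊢ (t, aaba, AAAZ) ⊢ (t, aba, AAAAZ) ⊢ (t, ba, AAAAAZ)
No transition applies at (t, ba, AAAAAZ); input not fully consumed.

Reject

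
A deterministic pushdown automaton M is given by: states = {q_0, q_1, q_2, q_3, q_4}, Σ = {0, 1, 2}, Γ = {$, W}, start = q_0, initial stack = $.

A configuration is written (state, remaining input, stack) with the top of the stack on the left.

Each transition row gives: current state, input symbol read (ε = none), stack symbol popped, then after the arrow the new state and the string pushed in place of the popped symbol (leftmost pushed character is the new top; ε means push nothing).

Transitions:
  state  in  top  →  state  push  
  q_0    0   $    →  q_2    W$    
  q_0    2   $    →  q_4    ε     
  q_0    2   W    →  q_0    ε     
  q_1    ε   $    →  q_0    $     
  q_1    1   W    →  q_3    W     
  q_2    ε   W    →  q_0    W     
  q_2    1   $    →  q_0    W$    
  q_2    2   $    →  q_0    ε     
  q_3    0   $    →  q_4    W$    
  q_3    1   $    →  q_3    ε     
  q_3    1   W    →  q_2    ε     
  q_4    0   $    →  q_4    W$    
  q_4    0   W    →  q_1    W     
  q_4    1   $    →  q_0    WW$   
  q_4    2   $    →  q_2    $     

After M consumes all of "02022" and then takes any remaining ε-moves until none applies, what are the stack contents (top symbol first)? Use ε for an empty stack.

(q_0, 02022, $) ⊢ (q_2, 2022, W$) ⊢ (q_0, 2022, W$) ⊢ (q_0, 022, $) ⊢ (q_2, 22, W$) ⊢ (q_0, 22, W$) ⊢ (q_0, 2, $) ⊢ (q_4, ε, ε)
All input consumed in state q_4 with stack ε.

ε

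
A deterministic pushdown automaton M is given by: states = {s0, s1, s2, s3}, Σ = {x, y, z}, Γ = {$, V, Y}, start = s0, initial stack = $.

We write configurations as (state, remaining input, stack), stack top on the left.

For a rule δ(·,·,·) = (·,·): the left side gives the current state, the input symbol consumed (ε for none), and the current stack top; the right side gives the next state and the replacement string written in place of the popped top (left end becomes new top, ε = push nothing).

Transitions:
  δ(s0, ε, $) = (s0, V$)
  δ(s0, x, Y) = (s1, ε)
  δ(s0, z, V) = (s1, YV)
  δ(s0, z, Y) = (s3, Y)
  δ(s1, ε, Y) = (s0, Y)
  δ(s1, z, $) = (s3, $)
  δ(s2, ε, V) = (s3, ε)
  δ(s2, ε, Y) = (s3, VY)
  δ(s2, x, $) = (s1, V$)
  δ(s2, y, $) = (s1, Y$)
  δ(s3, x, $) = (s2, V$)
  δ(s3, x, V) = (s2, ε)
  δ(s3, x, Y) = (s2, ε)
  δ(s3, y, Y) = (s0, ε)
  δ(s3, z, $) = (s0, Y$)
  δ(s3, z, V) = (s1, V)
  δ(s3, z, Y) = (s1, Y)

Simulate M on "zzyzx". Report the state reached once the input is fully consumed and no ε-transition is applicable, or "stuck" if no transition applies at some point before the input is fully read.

(s0, zzyzx, $)
  ε-move, top $: go to s0, push V$ → (s0, zzyzx, V$)
  read z, top V: go to s1, push YV → (s1, zyzx, YV$)
  ε-move, top Y: go to s0, push Y → (s0, zyzx, YV$)
  read z, top Y: go to s3, push Y → (s3, yzx, YV$)
  read y, top Y: go to s0, push ε → (s0, zx, V$)
  read z, top V: go to s1, push YV → (s1, x, YV$)
  ε-move, top Y: go to s0, push Y → (s0, x, YV$)
  read x, top Y: go to s1, push ε → (s1, ε, V$)
All input consumed; M is in state s1.

s1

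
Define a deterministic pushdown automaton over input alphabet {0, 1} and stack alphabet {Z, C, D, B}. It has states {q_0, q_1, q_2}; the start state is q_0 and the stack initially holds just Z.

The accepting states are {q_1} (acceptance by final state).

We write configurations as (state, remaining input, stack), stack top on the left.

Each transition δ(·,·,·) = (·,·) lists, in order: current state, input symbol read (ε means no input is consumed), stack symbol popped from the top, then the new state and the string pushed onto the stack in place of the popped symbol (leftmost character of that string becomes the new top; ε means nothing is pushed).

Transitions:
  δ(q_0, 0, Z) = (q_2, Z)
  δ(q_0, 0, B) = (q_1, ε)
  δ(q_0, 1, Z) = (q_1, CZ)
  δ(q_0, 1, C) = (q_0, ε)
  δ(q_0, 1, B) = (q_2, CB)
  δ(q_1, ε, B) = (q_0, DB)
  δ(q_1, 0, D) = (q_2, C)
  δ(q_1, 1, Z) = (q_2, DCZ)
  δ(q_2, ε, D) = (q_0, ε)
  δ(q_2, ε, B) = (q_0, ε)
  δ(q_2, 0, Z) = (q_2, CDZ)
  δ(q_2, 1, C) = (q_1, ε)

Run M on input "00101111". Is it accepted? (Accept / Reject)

(q_0, 00101111, Z) ⊢ (q_2, 0101111, Z) ⊢ (q_2, 101111, CDZ) ⊢ (q_1, 01111, DZ) ⊢ (q_2, 1111, CZ) ⊢ (q_1, 111, Z) ⊢ (q_2, 11, DCZ) ⊢ (q_0, 11, CZ) ⊢ (q_0, 1, Z) ⊢ (q_1, ε, CZ)
All input consumed; state q_1 ∈ F.

Accept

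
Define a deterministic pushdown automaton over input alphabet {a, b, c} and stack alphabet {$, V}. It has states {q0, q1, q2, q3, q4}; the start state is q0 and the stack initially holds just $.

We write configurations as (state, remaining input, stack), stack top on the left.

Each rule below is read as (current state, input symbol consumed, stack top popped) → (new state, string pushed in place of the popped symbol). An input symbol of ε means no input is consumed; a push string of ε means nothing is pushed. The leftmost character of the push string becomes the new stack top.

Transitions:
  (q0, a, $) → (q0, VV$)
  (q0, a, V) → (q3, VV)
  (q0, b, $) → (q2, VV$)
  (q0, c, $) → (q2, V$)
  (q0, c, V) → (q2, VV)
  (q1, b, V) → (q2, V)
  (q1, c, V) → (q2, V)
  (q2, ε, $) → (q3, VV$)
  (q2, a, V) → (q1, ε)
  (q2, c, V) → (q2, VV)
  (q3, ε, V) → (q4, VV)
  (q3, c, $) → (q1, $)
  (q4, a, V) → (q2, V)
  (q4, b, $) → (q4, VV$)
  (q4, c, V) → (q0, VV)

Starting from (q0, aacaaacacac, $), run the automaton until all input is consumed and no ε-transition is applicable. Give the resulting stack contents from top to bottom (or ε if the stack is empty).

VVVV$

(q0, aacaaacacac, $) ⊢ (q0, acaaacacac, VV$) ⊢ (q3, caaacacac, VVV$) ⊢ (q4, caaacacac, VVVV$) ⊢ (q0, aaacacac, VVVVV$) ⊢ (q3, aacacac, VVVVVV$) ⊢ (q4, aacacac, VVVVVVV$) ⊢ (q2, acacac, VVVVVVV$) ⊢ (q1, cacac, VVVVVV$) ⊢ (q2, acac, VVVVVV$) ⊢ (q1, cac, VVVVV$) ⊢ (q2, ac, VVVVV$) ⊢ (q1, c, VVVV$) ⊢ (q2, ε, VVVV$)
All input consumed in state q2 with stack VVVV$.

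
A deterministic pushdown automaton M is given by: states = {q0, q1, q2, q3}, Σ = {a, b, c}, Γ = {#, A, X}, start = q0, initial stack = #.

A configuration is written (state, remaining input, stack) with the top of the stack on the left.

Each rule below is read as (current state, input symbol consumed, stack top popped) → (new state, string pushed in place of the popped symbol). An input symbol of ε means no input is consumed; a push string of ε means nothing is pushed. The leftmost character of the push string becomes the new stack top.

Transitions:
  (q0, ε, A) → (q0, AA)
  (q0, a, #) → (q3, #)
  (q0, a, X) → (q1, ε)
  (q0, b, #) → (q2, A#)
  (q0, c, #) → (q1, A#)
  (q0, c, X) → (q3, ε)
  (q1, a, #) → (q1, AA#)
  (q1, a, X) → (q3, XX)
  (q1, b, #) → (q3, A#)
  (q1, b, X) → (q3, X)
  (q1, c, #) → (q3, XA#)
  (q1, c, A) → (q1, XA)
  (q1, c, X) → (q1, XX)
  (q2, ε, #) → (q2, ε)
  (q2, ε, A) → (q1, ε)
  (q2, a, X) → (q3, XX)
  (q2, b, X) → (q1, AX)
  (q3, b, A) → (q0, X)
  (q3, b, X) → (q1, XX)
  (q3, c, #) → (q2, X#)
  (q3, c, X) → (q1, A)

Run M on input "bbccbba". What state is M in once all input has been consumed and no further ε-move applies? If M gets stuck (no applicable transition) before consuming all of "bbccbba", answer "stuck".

(q0, bbccbba, #)
  read b, top #: go to q2, push A# → (q2, bccbba, A#)
  ε-move, top A: go to q1, push ε → (q1, bccbba, #)
  read b, top #: go to q3, push A# → (q3, ccbba, A#)
No transition for (q3, c, top A); M blocks with input ccbba remaining.

stuck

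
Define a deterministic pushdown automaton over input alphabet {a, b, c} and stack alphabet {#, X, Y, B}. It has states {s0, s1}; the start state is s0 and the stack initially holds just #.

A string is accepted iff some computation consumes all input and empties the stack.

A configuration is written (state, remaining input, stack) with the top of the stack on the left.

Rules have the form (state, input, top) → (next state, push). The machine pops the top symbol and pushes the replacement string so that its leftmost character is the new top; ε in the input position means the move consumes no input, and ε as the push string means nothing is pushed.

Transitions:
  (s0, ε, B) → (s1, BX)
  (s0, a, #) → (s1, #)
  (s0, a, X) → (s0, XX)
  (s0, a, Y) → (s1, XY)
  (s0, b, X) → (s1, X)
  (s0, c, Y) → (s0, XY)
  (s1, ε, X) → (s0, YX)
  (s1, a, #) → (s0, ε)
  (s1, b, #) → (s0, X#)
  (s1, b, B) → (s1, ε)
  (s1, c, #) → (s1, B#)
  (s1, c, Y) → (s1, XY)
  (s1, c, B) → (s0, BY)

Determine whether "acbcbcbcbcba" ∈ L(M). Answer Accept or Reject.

Accept

(s0, acbcbcbcbcba, #)
  read a, top #: go to s1, push # → (s1, cbcbcbcbcba, #)
  read c, top #: go to s1, push B# → (s1, bcbcbcbcba, B#)
  read b, top B: go to s1, push ε → (s1, cbcbcbcba, #)
  read c, top #: go to s1, push B# → (s1, bcbcbcba, B#)
  read b, top B: go to s1, push ε → (s1, cbcbcba, #)
  read c, top #: go to s1, push B# → (s1, bcbcba, B#)
  read b, top B: go to s1, push ε → (s1, cbcba, #)
  read c, top #: go to s1, push B# → (s1, bcba, B#)
  read b, top B: go to s1, push ε → (s1, cba, #)
  read c, top #: go to s1, push B# → (s1, ba, B#)
  read b, top B: go to s1, push ε → (s1, a, #)
  read a, top #: go to s0, push ε → (s0, ε, ε)
All input consumed and the stack is empty.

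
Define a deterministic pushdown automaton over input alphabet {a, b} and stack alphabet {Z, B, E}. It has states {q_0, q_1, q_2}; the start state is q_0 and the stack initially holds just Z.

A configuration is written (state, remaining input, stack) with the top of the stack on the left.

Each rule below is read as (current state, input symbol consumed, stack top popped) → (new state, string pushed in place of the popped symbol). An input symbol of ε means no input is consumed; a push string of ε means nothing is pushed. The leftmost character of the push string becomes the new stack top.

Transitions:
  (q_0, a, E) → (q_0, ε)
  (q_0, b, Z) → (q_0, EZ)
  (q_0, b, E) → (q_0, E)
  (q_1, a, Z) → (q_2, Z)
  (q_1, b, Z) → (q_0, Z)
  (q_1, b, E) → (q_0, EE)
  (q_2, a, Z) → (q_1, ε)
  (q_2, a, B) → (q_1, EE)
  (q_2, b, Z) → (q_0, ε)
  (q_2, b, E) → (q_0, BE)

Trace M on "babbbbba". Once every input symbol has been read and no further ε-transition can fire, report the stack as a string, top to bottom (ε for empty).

(q_0, babbbbba, Z)
  read b, top Z: go to q_0, push EZ → (q_0, abbbbba, EZ)
  read a, top E: go to q_0, push ε → (q_0, bbbbba, Z)
  read b, top Z: go to q_0, push EZ → (q_0, bbbba, EZ)
  read b, top E: go to q_0, push E → (q_0, bbba, EZ)
  read b, top E: go to q_0, push E → (q_0, bba, EZ)
  read b, top E: go to q_0, push E → (q_0, ba, EZ)
  read b, top E: go to q_0, push E → (q_0, a, EZ)
  read a, top E: go to q_0, push ε → (q_0, ε, Z)
All input consumed in state q_0 with stack Z.

Z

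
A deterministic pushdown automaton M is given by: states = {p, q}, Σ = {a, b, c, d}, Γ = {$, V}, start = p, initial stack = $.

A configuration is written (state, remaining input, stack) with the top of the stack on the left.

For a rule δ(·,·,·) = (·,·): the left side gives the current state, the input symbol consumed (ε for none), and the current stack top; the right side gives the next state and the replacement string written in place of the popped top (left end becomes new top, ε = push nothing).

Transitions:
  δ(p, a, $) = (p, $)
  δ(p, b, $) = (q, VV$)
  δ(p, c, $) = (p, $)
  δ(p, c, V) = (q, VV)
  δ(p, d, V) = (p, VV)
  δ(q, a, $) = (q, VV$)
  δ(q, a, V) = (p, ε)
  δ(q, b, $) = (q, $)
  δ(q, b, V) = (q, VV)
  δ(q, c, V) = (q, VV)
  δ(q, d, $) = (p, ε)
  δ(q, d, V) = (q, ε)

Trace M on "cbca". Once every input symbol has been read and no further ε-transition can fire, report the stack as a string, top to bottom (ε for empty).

(p, cbca, $)
  read c, top $: go to p, push $ → (p, bca, $)
  read b, top $: go to q, push VV$ → (q, ca, VV$)
  read c, top V: go to q, push VV → (q, a, VVV$)
  read a, top V: go to p, push ε → (p, ε, VV$)
All input consumed in state p with stack VV$.

VV$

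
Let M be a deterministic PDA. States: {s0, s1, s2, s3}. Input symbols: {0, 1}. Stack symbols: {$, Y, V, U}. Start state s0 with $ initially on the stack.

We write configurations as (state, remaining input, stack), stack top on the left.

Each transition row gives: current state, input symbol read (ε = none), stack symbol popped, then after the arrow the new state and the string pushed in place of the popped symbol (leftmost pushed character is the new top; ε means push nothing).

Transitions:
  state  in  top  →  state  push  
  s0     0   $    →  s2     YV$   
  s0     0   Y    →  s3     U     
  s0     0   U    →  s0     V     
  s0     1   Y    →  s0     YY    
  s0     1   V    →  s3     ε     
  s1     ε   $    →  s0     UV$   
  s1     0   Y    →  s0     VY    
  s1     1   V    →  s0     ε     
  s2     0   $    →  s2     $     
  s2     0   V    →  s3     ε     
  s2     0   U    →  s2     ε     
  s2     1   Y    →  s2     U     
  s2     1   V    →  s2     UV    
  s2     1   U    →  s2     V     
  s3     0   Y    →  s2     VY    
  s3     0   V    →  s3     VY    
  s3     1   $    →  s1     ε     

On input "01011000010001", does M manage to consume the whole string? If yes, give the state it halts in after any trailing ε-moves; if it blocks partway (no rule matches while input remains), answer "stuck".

(s0, 01011000010001, $)
  read 0, top $: go to s2, push YV$ → (s2, 1011000010001, YV$)
  read 1, top Y: go to s2, push U → (s2, 011000010001, UV$)
  read 0, top U: go to s2, push ε → (s2, 11000010001, V$)
  read 1, top V: go to s2, push UV → (s2, 1000010001, UV$)
  read 1, top U: go to s2, push V → (s2, 000010001, VV$)
  read 0, top V: go to s3, push ε → (s3, 00010001, V$)
  read 0, top V: go to s3, push VY → (s3, 0010001, VY$)
  read 0, top V: go to s3, push VY → (s3, 010001, VYY$)
  read 0, top V: go to s3, push VY → (s3, 10001, VYYY$)
No transition for (s3, 1, top V); M blocks with input 10001 remaining.

stuck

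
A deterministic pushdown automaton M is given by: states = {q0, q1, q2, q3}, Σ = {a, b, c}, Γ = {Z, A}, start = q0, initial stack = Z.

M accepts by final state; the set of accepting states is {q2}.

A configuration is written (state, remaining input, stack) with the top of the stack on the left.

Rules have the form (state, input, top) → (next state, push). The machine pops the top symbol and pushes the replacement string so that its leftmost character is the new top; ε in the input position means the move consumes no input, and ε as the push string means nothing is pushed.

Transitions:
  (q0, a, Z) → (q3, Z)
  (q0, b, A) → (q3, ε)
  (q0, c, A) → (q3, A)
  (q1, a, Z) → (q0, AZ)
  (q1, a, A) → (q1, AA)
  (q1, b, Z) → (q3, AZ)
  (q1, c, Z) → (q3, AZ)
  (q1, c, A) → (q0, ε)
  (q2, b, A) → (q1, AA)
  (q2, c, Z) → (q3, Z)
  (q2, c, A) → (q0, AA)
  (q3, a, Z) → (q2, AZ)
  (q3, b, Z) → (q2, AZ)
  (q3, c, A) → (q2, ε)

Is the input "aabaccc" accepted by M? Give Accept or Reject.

(q0, aabaccc, Z) ⊢ (q3, abaccc, Z) ⊢ (q2, baccc, AZ) ⊢ (q1, accc, AAZ) ⊢ (q1, ccc, AAAZ) ⊢ (q0, cc, AAZ) ⊢ (q3, c, AAZ) ⊢ (q2, ε, AZ)
All input consumed; state q2 ∈ F.

Accept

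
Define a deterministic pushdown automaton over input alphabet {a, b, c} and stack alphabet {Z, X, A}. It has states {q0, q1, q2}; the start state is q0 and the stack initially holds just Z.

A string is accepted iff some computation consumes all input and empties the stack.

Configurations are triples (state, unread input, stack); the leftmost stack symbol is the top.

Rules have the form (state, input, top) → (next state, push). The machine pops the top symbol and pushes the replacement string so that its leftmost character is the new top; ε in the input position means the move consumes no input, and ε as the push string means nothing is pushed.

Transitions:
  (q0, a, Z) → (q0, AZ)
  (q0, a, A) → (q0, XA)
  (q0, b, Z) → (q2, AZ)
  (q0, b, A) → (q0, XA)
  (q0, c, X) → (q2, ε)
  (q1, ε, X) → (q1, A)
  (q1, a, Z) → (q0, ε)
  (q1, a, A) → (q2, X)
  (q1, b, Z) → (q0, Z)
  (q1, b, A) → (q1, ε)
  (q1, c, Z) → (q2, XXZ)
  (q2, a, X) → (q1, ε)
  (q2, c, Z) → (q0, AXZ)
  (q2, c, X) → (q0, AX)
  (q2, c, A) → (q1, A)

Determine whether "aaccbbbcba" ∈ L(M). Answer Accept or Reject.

Accept

(q0, aaccbbbcba, Z)
  read a, top Z: go to q0, push AZ → (q0, accbbbcba, AZ)
  read a, top A: go to q0, push XA → (q0, ccbbbcba, XAZ)
  read c, top X: go to q2, push ε → (q2, cbbbcba, AZ)
  read c, top A: go to q1, push A → (q1, bbbcba, AZ)
  read b, top A: go to q1, push ε → (q1, bbcba, Z)
  read b, top Z: go to q0, push Z → (q0, bcba, Z)
  read b, top Z: go to q2, push AZ → (q2, cba, AZ)
  read c, top A: go to q1, push A → (q1, ba, AZ)
  read b, top A: go to q1, push ε → (q1, a, Z)
  read a, top Z: go to q0, push ε → (q0, ε, ε)
All input consumed and the stack is empty.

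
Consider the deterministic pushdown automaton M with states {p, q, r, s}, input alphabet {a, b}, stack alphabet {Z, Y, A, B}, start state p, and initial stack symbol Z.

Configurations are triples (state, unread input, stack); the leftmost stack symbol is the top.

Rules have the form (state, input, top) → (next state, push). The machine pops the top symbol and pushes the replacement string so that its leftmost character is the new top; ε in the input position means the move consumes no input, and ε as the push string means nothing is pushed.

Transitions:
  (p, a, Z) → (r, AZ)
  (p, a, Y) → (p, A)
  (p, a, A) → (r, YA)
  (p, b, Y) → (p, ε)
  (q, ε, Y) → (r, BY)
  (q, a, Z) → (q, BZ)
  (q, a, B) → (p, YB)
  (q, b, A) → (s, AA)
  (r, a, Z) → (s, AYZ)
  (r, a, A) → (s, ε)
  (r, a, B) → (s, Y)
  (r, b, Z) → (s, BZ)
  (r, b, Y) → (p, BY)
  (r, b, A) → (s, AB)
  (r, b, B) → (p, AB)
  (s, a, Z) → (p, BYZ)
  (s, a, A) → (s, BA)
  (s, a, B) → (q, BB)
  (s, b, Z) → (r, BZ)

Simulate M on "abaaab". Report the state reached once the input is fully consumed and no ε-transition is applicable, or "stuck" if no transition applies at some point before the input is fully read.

(p, abaaab, Z)
  read a, top Z: go to r, push AZ → (r, baaab, AZ)
  read b, top A: go to s, push AB → (s, aaab, ABZ)
  read a, top A: go to s, push BA → (s, aab, BABZ)
  read a, top B: go to q, push BB → (q, ab, BBABZ)
  read a, top B: go to p, push YB → (p, b, YBBABZ)
  read b, top Y: go to p, push ε → (p, ε, BBABZ)
All input consumed; M is in state p.

p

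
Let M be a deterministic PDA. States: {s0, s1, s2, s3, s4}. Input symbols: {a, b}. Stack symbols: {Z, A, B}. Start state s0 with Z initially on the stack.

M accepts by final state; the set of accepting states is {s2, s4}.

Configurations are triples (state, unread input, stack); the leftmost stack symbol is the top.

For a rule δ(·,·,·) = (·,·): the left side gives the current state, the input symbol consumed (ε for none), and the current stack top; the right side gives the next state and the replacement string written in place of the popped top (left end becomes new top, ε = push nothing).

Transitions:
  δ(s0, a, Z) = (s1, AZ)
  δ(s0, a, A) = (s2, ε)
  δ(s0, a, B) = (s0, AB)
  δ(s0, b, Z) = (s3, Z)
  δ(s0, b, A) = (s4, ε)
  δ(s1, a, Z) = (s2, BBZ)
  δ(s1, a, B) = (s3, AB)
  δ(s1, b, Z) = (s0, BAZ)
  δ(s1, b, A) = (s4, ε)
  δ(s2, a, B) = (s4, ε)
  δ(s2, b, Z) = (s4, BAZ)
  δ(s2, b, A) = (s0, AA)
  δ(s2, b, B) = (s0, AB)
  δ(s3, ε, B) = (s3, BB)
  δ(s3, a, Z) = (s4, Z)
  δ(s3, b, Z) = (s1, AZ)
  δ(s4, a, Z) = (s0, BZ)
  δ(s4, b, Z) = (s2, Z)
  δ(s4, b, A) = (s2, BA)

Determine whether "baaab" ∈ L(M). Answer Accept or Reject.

(s0, baaab, Z) ⊢ (s3, aaab, Z) ⊢ (s4, aab, Z) ⊢ (s0, ab, BZ) ⊢ (s0, b, ABZ) ⊢ (s4, ε, BZ)
All input consumed; state s4 ∈ F.

Accept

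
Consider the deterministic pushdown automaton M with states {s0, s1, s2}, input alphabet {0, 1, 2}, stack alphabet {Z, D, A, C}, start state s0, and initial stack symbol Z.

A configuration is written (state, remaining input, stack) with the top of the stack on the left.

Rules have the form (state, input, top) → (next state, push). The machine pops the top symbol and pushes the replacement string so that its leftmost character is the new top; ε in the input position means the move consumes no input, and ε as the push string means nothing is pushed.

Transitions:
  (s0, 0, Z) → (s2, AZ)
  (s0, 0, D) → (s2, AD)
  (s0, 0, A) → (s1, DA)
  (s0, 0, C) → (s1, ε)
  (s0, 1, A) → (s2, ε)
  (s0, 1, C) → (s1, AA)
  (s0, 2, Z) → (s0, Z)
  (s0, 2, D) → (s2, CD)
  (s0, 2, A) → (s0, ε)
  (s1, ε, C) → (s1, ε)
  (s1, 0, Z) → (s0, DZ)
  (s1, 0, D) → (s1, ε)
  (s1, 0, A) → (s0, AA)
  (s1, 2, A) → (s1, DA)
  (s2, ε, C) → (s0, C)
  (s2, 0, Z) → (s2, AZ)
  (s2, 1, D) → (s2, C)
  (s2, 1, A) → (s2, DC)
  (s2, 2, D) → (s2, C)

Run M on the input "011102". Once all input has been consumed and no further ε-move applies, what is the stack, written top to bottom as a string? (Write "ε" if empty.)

(s0, 011102, Z) ⊢ (s2, 11102, AZ) ⊢ (s2, 1102, DCZ) ⊢ (s2, 102, CCZ) ⊢ (s0, 102, CCZ) ⊢ (s1, 02, AACZ) ⊢ (s0, 2, AAACZ) ⊢ (s0, ε, AACZ)
All input consumed in state s0 with stack AACZ.

AACZ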